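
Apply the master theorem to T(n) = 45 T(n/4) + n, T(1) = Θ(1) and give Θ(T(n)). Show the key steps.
T(n) = Θ(n^(log_4 45))

Master theorem: compare f(n) = n to n^(log_4 45) where log_4 45 ≈ 2.746. Since 1 < log_4 45, we have f(n) = O(n^(log_4 45 − ε)) for some ε > 0 — Case 1. Hence T(n) = Θ(n^(log_4 45)).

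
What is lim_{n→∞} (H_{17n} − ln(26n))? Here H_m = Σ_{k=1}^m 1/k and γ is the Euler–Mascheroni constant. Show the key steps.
lim = ln(17/26) + γ

By Euler-Maclaurin, H_m = ln m + γ + O(1/m). So
  H_{17n} − ln(26n) = ln(17n) + γ − ln(26n) + O(1/n)
                       = ln(17/26) + γ + O(1/n).
Hence the limit is ln(17/26) + γ.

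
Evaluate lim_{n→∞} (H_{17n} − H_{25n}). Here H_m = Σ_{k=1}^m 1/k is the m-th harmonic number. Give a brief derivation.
lim = ln(17/25)

Euler-Maclaurin gives H_m = ln m + γ + 1/(2m) + O(1/m^2). The γ and O(1/m) terms cancel in the difference:
  H_{17n} − H_{25n} = ln(17n) − ln(25n) + O(1/n) = ln(17/25) + O(1/n).
Hence the limit is ln(17/25).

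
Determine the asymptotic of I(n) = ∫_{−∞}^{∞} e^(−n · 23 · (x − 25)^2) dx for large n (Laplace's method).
I(n) = sqrt(π/(23n))

Here φ(x) = 23 · (x − 25)^2 has its unique minimum at x* = 25 with φ(x*) = 0 and φ''(x*) = 46. Laplace's method gives
  I(n) ~ e^(−n φ(x*)) · sqrt(2π / (n · φ''(x*))) = sqrt(2π / (46n)) = sqrt(π/(23n)).
This is exact: substituting u = (x − 25)·sqrt(23n) gives I(n) = (1/sqrt(23n)) ∫_{−∞}^{∞} e^(−u^2) du = sqrt(π/(23n)).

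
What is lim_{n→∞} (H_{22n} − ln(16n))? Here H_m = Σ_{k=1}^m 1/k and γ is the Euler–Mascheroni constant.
lim = ln(11/8) + γ

By Euler-Maclaurin, H_m = ln m + γ + O(1/m). So
  H_{22n} − ln(16n) = ln(22n) + γ − ln(16n) + O(1/n)
                       = ln(22/16) + γ + O(1/n).
Hence the limit is ln(22/16) + γ (= ln(11/8)).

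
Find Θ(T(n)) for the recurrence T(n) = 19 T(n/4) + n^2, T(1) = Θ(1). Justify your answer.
T(n) = Θ(n^(log_4 19))

Master theorem: compare f(n) = n^2 to n^(log_4 19) where log_4 19 ≈ 2.124. Since 2 < log_4 19, we have f(n) = O(n^(log_4 19 − ε)) for some ε > 0 — Case 1. Hence T(n) = Θ(n^(log_4 19)).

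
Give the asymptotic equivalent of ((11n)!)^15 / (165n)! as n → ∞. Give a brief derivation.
((11n)!)^15/(165n)! ~ ((2π·11n)^(14/2) / sqrt(15)) · 15^(−15·11n)  →  0

Write N = 11n. Stirling: N! ~ sqrt(2π N)(N/e)^N and (15N)! ~ sqrt(2π·15N)·(15N/e)^(15N).
  (N!)^15/(15N)! ~ (2π N)^(15/2) (N/e)^(15N) / [sqrt(2π·15N) (15N/e)^(15N)]
     = (2π N)^(15/2) / sqrt(2π·15N) · (N/(15N))^(15N)
     = (2π N)^((15−1)/2) / sqrt(15) · 15^(−15N).
Since 15^15 > 1, the factor 15^(−15N) decays exponentially, so the ratio → 0. Substituting N = 11n gives the stated form.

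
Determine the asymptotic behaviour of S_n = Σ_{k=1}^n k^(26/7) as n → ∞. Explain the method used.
S_n ~ (7/33) · n^(33/7)

Integral comparison: Σ_{k=1}^n k^(26/7) = ∫_0^n x^(26/7) dx + O(n^(26/7)). The integral is n^(1 + 26/7) / (1 + 26/7) = n^((26+7)/7) / ((26+7)/7) = (7/33) · n^(33/7).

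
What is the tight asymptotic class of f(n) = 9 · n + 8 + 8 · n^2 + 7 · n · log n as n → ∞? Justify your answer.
f(n) ∈ Θ(n^2)

Compare the terms by growth order. For large n, n^a · (log n)^b dominates n^a' · (log n)^b' iff a > a', or (a = a' and b > b'). Ranking the 4 terms shows the dominant one is 8 · n^2. Hence f(n) ∈ Θ(n^2).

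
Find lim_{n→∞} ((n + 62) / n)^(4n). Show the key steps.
lim = e^248

Rewrite as (1 + 62/n)^(4n). By the standard limit (1 + x/n)^n → e^x, we have (1 + 62/n)^n → e^62, and raising to the 4th power gives e^248.
More precisely, ln[(1 + 62/n)^(4n)] = 4n · ln(1 + 62/n) = 4n · (62/n + O(1/n^2)) = 248 + O(1/n) → 248.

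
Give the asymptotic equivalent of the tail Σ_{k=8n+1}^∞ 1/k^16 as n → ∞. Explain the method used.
Σ_{k>8n} 1/k^16 ~ 1/(15 · (8n)^15)

Compare to the integral: ∫_{8n}^∞ x^(−16) dx = [−x^(−15)/15]_{8n}^∞ = 1/((16−1)·(8n)^15). Euler-Maclaurin then gives
  Σ_{k>8n} 1/k^16 = ∫_{8n}^∞ dx/x^16 − 1/(2·(8n)^16) + O(1/(8n)^17).
(Equivalently this is ζ(16) − Σ_{k≤8n} 1/k^16.)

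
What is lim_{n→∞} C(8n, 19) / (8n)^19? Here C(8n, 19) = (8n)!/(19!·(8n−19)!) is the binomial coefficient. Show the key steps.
lim = 1/19! = 1/121645100408832000

With N = 8n → ∞: C(N, 19) / N^19 = [N(N−1)…(N−18)] / (19! · N^19) = (1/19!) · 1 · (1 − 1/(8n)) · … · (1 − 18/(8n)). Each factor → 1 as N → ∞, so the limit is 1/19! = 1/121645100408832000.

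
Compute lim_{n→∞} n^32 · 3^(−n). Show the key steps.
lim = 0

Exponentials with base > 1 dominate every fixed polynomial: for any fixed c, n^c / 3^n → 0 as n → ∞ (e.g. by the ratio test, or by writing 3^n = e^(n ln 3) and noting e^(n ln 3) / n^c → ∞). Hence n^32 · 3^(−n) = n^32 / 3^n → 0.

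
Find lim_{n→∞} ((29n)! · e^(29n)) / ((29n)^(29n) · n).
lim = 0

Stirling: (29n)! ~ sqrt(2π·29n) · (29n/e)^(29n). Hence
  (29n)! · e^(29n) / (29n)^(29n) ~ sqrt(2π·29n).
Dividing by n: sqrt(2π·29n) / n = sqrt(2π·29) · n^((1−2)/2), so the expression behaves like sqrt(2π·29) · n^((1−2)/2) → 0.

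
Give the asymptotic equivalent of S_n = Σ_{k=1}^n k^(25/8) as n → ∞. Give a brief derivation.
S_n ~ (8/33) · n^(33/8)

Integral comparison: Σ_{k=1}^n k^(25/8) = ∫_0^n x^(25/8) dx + O(n^(25/8)). The integral is n^(1 + 25/8) / (1 + 25/8) = n^((25+8)/8) / ((25+8)/8) = (8/33) · n^(33/8).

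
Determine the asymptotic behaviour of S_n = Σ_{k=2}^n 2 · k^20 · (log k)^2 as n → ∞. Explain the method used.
S_n ~ 2 · n^21 · (log n)^2 / 21

By integral comparison, S_n = ∫_1^n 2 · x^20 · (log x)^2 dx + O(n^20 · (log n)^2). For the integral, the leading term of ∫_1^n x^20 (log x)^2 dx is n^21/21 · (log n)^2 (by repeated integration by parts; each step lowers the log-exponent and produces a relatively O(1/log n) correction). Hence S_n ~ 2 · n^21 · (log n)^2 / 21.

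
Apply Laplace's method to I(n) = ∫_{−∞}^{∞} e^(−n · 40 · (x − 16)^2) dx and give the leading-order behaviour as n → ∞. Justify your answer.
I(n) = sqrt(π/(40n))

Here φ(x) = 40 · (x − 16)^2 has its unique minimum at x* = 16 with φ(x*) = 0 and φ''(x*) = 80. Laplace's method gives
  I(n) ~ e^(−n φ(x*)) · sqrt(2π / (n · φ''(x*))) = sqrt(2π / (80n)) = sqrt(π/(40n)).
This is exact: substituting u = (x − 16)·sqrt(40n) gives I(n) = (1/sqrt(40n)) ∫_{−∞}^{∞} e^(−u^2) du = sqrt(π/(40n)).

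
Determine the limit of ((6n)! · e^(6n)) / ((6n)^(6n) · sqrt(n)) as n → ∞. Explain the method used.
lim = sqrt(2π·6)

Stirling: (6n)! ~ sqrt(2π·6n) · (6n/e)^(6n). Hence
  (6n)! · e^(6n) / (6n)^(6n) ~ sqrt(2π·6n).
Dividing by sqrt(n): sqrt(2π·6n) / sqrt(n) = sqrt(2π·6) · n^((1−1)/2), so the limit is sqrt(2π·6).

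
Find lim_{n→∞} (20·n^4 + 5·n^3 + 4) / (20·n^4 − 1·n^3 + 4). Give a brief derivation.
lim = 20/20 = 1

For large n the leading n^4 terms dominate both numerator and denominator. Dividing top and bottom by n^4, every other term tends to 0, leaving 20/20 = 1.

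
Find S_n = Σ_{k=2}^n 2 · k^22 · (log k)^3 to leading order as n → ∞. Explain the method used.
S_n ~ 2 · n^23 · (log n)^3 / 23

By integral comparison, S_n = ∫_1^n 2 · x^22 · (log x)^3 dx + O(n^22 · (log n)^3). For the integral, the leading term of ∫_1^n x^22 (log x)^3 dx is n^23/23 · (log n)^3 (by repeated integration by parts; each step lowers the log-exponent and produces a relatively O(1/log n) correction). Hence S_n ~ 2 · n^23 · (log n)^3 / 23.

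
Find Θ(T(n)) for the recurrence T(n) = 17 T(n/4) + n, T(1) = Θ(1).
T(n) = Θ(n^(log_4 17))

Master theorem: compare f(n) = n to n^(log_4 17) where log_4 17 ≈ 2.044. Since 1 < log_4 17, we have f(n) = O(n^(log_4 17 − ε)) for some ε > 0 — Case 1. Hence T(n) = Θ(n^(log_4 17)).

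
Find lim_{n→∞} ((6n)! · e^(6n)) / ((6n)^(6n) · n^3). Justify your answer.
lim = 0

Stirling: (6n)! ~ sqrt(2π·6n) · (6n/e)^(6n). Hence
  (6n)! · e^(6n) / (6n)^(6n) ~ sqrt(2π·6n).
Dividing by n^3: sqrt(2π·6n) / n^3 = sqrt(2π·6) · n^((1−6)/2), so the expression behaves like sqrt(2π·6) · n^((1−6)/2) → 0.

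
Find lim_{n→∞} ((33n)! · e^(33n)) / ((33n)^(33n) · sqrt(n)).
lim = sqrt(2π·33)

Stirling: (33n)! ~ sqrt(2π·33n) · (33n/e)^(33n). Hence
  (33n)! · e^(33n) / (33n)^(33n) ~ sqrt(2π·33n).
Dividing by sqrt(n): sqrt(2π·33n) / sqrt(n) = sqrt(2π·33) · n^((1−1)/2), so the limit is sqrt(2π·33).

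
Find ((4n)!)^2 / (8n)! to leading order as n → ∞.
((4n)!)^2/(8n)! ~ ((2π·4n)^(1/2) / sqrt(2)) · 2^(−2·4n)  →  0

Write N = 4n. Stirling: N! ~ sqrt(2π N)(N/e)^N and (2N)! ~ sqrt(2π·2N)·(2N/e)^(2N).
  (N!)^2/(2N)! ~ (2π N)^(2/2) (N/e)^(2N) / [sqrt(2π·2N) (2N/e)^(2N)]
     = (2π N)^(2/2) / sqrt(2π·2N) · (N/(2N))^(2N)
     = (2π N)^((2−1)/2) / sqrt(2) · 2^(−2N).
Since 2^2 > 1, the factor 2^(−2N) decays exponentially, so the ratio → 0. Substituting N = 4n gives the stated form.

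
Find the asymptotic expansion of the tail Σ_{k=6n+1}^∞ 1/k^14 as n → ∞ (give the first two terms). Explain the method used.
Σ_{k>6n} 1/k^14 = 1/(13 · (6n)^13) − 1/(2 · (6n)^14) + O(1/(6n)^15)

Compare to the integral: ∫_{6n}^∞ x^(−14) dx = [−x^(−13)/13]_{6n}^∞ = 1/((14−1)·(6n)^13). The Euler-Maclaurin correction adds −f(6n)/2 = −1/(2·(6n)^14). Euler-Maclaurin then gives
  Σ_{k>6n} 1/k^14 = ∫_{6n}^∞ dx/x^14 − 1/(2·(6n)^14) + O(1/(6n)^15).
(Equivalently this is ζ(14) − Σ_{k≤6n} 1/k^14.)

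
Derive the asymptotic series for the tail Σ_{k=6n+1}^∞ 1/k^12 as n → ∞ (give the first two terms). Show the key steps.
Σ_{k>6n} 1/k^12 = 1/(11 · (6n)^11) − 1/(2 · (6n)^12) + O(1/(6n)^13)

Compare to the integral: ∫_{6n}^∞ x^(−12) dx = [−x^(−11)/11]_{6n}^∞ = 1/((12−1)·(6n)^11). The Euler-Maclaurin correction adds −f(6n)/2 = −1/(2·(6n)^12). Euler-Maclaurin then gives
  Σ_{k>6n} 1/k^12 = ∫_{6n}^∞ dx/x^12 − 1/(2·(6n)^12) + O(1/(6n)^13).
(Equivalently this is ζ(12) − Σ_{k≤6n} 1/k^12.)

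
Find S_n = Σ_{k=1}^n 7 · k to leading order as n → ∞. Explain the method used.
S_n ~ 7 · n^2 / 2

By integral comparison (Euler-Maclaurin), Σ_{k=1}^n 7 · k = 7 · ∫_0^n x^1 dx + O(n) = 7 · n^2/2 + O(n). (Equivalently, Faulhaber's formula gives the same leading term.)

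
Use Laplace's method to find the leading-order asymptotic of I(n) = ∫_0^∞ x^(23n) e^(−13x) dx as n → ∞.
I(n) ~ (sqrt(2π·23n) / 13) · (23n/(13e))^(23n)

Write the integrand as exp(23n ln x − 13x) and set f(x) = 23n ln x − 13x. Then f'(x) = 23n/x − 13 = 0 at x* = 23n/13, and f''(x*) = −23n/x*^2 = −13^2/(23n). Laplace's method (interior maximum) gives
  I(n) ~ e^(f(x*)) · sqrt(2π / |f''(x*)|)
        = exp(23n ln(23n/13) − 23n) · sqrt(2π · 23n / 13^2)
        = (23n/13)^(23n) e^(−23n) · sqrt(2π·23n) / 13
        = (sqrt(2π·23n) / 13) · (23n/(13e))^(23n).
This matches Γ(23n+1)/13^(23n+1) with Stirling applied to Γ.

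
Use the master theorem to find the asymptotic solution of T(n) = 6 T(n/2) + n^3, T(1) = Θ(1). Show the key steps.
T(n) = Θ(n^3)

log_2 6 ≈ 2.585. f(n) = n^3 dominates n^(log_2 6) since 3 > 2.585, and the regularity condition a·f(n/b) = 6·(n/2)^3 = (6/8)·n^3 ≤ c·f(n) holds with c = 6/8 ≈ 0.75 < 1. So this is Case 3: T(n) = Θ(f(n)) = Θ(n^3).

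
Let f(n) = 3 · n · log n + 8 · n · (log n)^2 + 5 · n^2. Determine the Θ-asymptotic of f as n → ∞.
f(n) ∈ Θ(n^2)

Compare the terms by growth order. For large n, n^a · (log n)^b dominates n^a' · (log n)^b' iff a > a', or (a = a' and b > b'). Ranking the 3 terms shows the dominant one is 5 · n^2. Hence f(n) ∈ Θ(n^2).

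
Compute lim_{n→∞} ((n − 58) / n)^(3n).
lim = e^(−174)

Rewrite as (1 − 58/n)^(3n). By the standard limit (1 + x/n)^n → e^x, we have (1 − 58/n)^n → e^(−58), and raising to the 3rd power gives e^(−174).
More precisely, ln[(1 − 58/n)^(3n)] = 3n · ln(1 − 58/n) = 3n · (-58/n + O(1/n^2)) = -174 + O(1/n) → -174.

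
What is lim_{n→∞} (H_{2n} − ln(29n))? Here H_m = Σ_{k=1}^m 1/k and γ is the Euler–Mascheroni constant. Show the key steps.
lim = ln(2/29) + γ

By Euler-Maclaurin, H_m = ln m + γ + O(1/m). So
  H_{2n} − ln(29n) = ln(2n) + γ − ln(29n) + O(1/n)
                       = ln(2/29) + γ + O(1/n).
Hence the limit is ln(2/29) + γ.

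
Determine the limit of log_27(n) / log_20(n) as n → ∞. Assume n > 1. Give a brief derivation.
lim = ln(20) / ln(27) = log_27(20)

Change of base: log_27(n) = ln n / ln 27 and log_20(n) = ln n / ln 20. The ratio is (ln n / ln 27) · (ln 20 / ln n) = ln 20 / ln 27, a constant independent of n. So the limit is ln 20 / ln 27 = log_27(20).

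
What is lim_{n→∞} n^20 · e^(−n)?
lim = 0

Exponentials with base > 1 dominate every fixed polynomial: for any fixed c, n^c / e^n → 0 as n → ∞ (e.g. by the ratio test, or since e^n grows faster than any power of n). Hence n^20 · e^(−n) = n^20 / e^n → 0.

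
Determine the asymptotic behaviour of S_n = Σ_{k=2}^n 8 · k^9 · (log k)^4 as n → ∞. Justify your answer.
S_n ~ 4 · n^10 · (log n)^4 / 5

By integral comparison, S_n = ∫_1^n 8 · x^9 · (log x)^4 dx + O(n^9 · (log n)^4). For the integral, the leading term of ∫_1^n x^9 (log x)^4 dx is n^10/10 · (log n)^4 (by repeated integration by parts; each step lowers the log-exponent and produces a relatively O(1/log n) correction). Hence S_n ~ 4 · n^10 · (log n)^4 / 5.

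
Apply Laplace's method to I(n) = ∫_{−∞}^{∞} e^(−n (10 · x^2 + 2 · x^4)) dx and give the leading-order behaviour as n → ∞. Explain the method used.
I(n) ~ sqrt(π/(10n))

φ(x) = 10 · x^2 + 2 · x^4 has its unique global minimum at x* = 0 (since φ'(x) = 20x + 8x^3 = 0 only at x = 0 for real x with both coefficients positive, and φ → ∞ as |x| → ∞). At x* = 0, φ(0) = 0 and φ''(0) = 20. Laplace's method then gives
  I(n) ~ sqrt(2π / (n · φ''(0))) · e^(−n φ(0)) = sqrt(2π / (20n)) = sqrt(π/(10n)).
The 2 · x^4 term contributes only at subleading order (an O(1/n) relative correction).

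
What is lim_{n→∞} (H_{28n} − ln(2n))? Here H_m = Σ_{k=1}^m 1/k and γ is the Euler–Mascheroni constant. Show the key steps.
lim = ln 14 + γ

By Euler-Maclaurin, H_m = ln m + γ + O(1/m). So
  H_{28n} − ln(2n) = ln(28n) + γ − ln(2n) + O(1/n)
                       = ln(28/2) + γ + O(1/n).
Hence the limit is ln(28/2) + γ (= ln 14).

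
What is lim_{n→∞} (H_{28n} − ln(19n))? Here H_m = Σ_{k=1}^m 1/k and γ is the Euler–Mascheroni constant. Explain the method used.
lim = ln(28/19) + γ

By Euler-Maclaurin, H_m = ln m + γ + O(1/m). So
  H_{28n} − ln(19n) = ln(28n) + γ − ln(19n) + O(1/n)
                       = ln(28/19) + γ + O(1/n).
Hence the limit is ln(28/19) + γ.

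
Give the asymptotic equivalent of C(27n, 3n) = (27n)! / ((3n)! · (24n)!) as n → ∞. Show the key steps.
C(27n, 3n) ~ (387420489/16777216)^(3n) · sqrt(9/(16π·3n))

Write N = 3n. Apply Stirling to each factorial:
  (9N)! ~ sqrt(2π·9N) · (9N/e)^(9N),
  N! ~ sqrt(2π N) · (N/e)^N,
  (8N)! ~ sqrt(2π·8N) · (8N/e)^(8N).
The exponential factors combine to (9N)^(9N) / (N^N · (8N)^(8N)) = 9^(9N)/8^(8N) = (9^9/8^8)^N = (387420489/16777216)^N.
The square-root prefactors combine to sqrt(2π·9N) / (sqrt(2π N)·sqrt(2π·8N)) = sqrt(9 / (2π·8·N)) = sqrt(9/(16π·3n)).
Substituting N = 3n: C(27n, 3n) ~ (387420489/16777216)^(3n) · sqrt(9/(16π·3n)).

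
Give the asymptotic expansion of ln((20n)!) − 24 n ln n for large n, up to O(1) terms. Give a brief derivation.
ln((20n)!) − 24 n ln n = −4 n ln n + 20(ln 20 − 1) n + (1/2) ln(2π·20n) + O(1/n)

Stirling: ln((20n)!) = 20n ln(20n) − 20n + (1/2) ln(2π·20n) + O(1/n).
Expand 20n ln(20n) = 20n (ln n + ln 20) = 20n ln n + 20n ln 20.
Subtract 24n ln n: leading term is (20 − 24) n ln n = −4 n ln n. The next term is 20n ln 20 − 20n = 20(ln 20 − 1) n. Then the (1/2) ln(2π·20n) correction.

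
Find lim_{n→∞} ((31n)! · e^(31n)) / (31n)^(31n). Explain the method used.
lim = ∞

Stirling: (31n)! ~ sqrt(2π·31n) · (31n/e)^(31n). Hence
  (31n)! · e^(31n) / (31n)^(31n) ~ sqrt(2π·31n) = sqrt(2π·31) · sqrt(n) → ∞.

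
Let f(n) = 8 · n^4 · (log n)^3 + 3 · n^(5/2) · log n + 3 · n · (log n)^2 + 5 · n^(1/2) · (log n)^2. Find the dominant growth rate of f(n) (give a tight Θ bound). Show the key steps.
f(n) ∈ Θ(n^4 · (log n)^3)

Compare the terms by growth order. For large n, n^a · (log n)^b dominates n^a' · (log n)^b' iff a > a', or (a = a' and b > b'). Ranking the 4 terms shows the dominant one is 8 · n^4 · (log n)^3. Hence f(n) ∈ Θ(n^4 · (log n)^3).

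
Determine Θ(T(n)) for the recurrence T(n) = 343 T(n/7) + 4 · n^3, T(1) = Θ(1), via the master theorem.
T(n) = Θ(n^3 log n)

log_7 343 = 3, and f(n) = 4 · n^3 = Θ(n^(log_7 343)). This is Case 2 of the master theorem: T(n) = Θ(f(n) · log n) = Θ(n^3 log n).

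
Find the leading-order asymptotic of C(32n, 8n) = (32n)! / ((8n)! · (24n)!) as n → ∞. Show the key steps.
C(32n, 8n) ~ (256/27)^(8n) · sqrt(2/(3π·8n))

Write N = 8n. Apply Stirling to each factorial:
  (4N)! ~ sqrt(2π·4N) · (4N/e)^(4N),
  N! ~ sqrt(2π N) · (N/e)^N,
  (3N)! ~ sqrt(2π·3N) · (3N/e)^(3N).
The exponential factors combine to (4N)^(4N) / (N^N · (3N)^(3N)) = 4^(4N)/3^(3N) = (4^4/3^3)^N = (256/27)^N.
The square-root prefactors combine to sqrt(2π·4N) / (sqrt(2π N)·sqrt(2π·3N)) = sqrt(4 / (2π·3·N)) = sqrt(2/(3π·8n)).
Substituting N = 8n: C(32n, 8n) ~ (256/27)^(8n) · sqrt(2/(3π·8n)).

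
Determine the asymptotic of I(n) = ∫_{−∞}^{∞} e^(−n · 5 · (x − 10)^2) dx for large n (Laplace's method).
I(n) = sqrt(π/(5n))

Here φ(x) = 5 · (x − 10)^2 has its unique minimum at x* = 10 with φ(x*) = 0 and φ''(x*) = 10. Laplace's method gives
  I(n) ~ e^(−n φ(x*)) · sqrt(2π / (n · φ''(x*))) = sqrt(2π / (10n)) = sqrt(π/(5n)).
This is exact: substituting u = (x − 10)·sqrt(5n) gives I(n) = (1/sqrt(5n)) ∫_{−∞}^{∞} e^(−u^2) du = sqrt(π/(5n)).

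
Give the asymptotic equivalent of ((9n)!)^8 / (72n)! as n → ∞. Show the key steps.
((9n)!)^8/(72n)! ~ ((2π·9n)^(7/2) / sqrt(8)) · 8^(−8·9n)  →  0

Write N = 9n. Stirling: N! ~ sqrt(2π N)(N/e)^N and (8N)! ~ sqrt(2π·8N)·(8N/e)^(8N).
  (N!)^8/(8N)! ~ (2π N)^(8/2) (N/e)^(8N) / [sqrt(2π·8N) (8N/e)^(8N)]
     = (2π N)^(8/2) / sqrt(2π·8N) · (N/(8N))^(8N)
     = (2π N)^((8−1)/2) / sqrt(8) · 8^(−8N).
Since 8^8 > 1, the factor 8^(−8N) decays exponentially, so the ratio → 0. Substituting N = 9n gives the stated form.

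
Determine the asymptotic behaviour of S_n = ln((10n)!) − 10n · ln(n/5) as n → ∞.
S_n ~ 10n · (ln 50 − 1) + O(ln n)

Stirling: ln((10n)!) = 10n ln(10n) − 10n + O(ln n).
  S_n = 10n ln(10n) − 10n − 10n ln(n/5) + O(ln n)
      = 10n ln(10n) − 10n ln n + 10n ln 5 − 10n + O(ln n)
      = 10n ln 10 + 10n ln 5 − 10n + O(ln n)
      = 10n (ln 50 − 1) + O(ln n).
Numerically ln(50) − 1 ≈ 2.9120.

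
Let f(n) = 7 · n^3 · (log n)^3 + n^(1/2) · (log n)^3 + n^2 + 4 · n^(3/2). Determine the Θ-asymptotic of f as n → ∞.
f(n) ∈ Θ(n^3 · (log n)^3)

Compare the terms by growth order. For large n, n^a · (log n)^b dominates n^a' · (log n)^b' iff a > a', or (a = a' and b > b'). Ranking the 4 terms shows the dominant one is 7 · n^3 · (log n)^3. Hence f(n) ∈ Θ(n^3 · (log n)^3).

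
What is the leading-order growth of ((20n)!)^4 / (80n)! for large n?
((20n)!)^4/(80n)! ~ ((2π·20n)^(3/2) / 2) · 4^(−4·20n)  →  0

Write N = 20n. Stirling: N! ~ sqrt(2π N)(N/e)^N and (4N)! ~ sqrt(2π·4N)·(4N/e)^(4N).
  (N!)^4/(4N)! ~ (2π N)^(4/2) (N/e)^(4N) / [sqrt(2π·4N) (4N/e)^(4N)]
     = (2π N)^(4/2) / sqrt(2π·4N) · (N/(4N))^(4N)
     = (2π N)^((4−1)/2) / 2 · 4^(−4N).
Since 4^4 > 1, the factor 4^(−4N) decays exponentially, so the ratio → 0. Substituting N = 20n gives the stated form.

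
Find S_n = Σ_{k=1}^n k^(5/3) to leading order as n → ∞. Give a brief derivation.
S_n ~ (3/8) · n^(8/3)

Integral comparison: Σ_{k=1}^n k^(5/3) = ∫_0^n x^(5/3) dx + O(n^(5/3)). The integral is n^(1 + 5/3) / (1 + 5/3) = n^((5+3)/3) / ((5+3)/3) = (3/8) · n^(8/3).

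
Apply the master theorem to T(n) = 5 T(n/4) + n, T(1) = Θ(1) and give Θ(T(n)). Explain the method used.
T(n) = Θ(n^(log_4 5))

Master theorem: compare f(n) = n to n^(log_4 5) where log_4 5 ≈ 1.161. Since 1 < log_4 5, we have f(n) = O(n^(log_4 5 − ε)) for some ε > 0 — Case 1. Hence T(n) = Θ(n^(log_4 5)).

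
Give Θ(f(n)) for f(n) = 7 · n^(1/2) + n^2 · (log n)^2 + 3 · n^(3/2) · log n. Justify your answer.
f(n) ∈ Θ(n^2 · (log n)^2)

Compare the terms by growth order. For large n, n^a · (log n)^b dominates n^a' · (log n)^b' iff a > a', or (a = a' and b > b'). Ranking the 3 terms shows the dominant one is n^2 · (log n)^2. Hence f(n) ∈ Θ(n^2 · (log n)^2).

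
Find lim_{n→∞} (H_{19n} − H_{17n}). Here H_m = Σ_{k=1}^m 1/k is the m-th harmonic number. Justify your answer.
lim = ln(19/17)

Euler-Maclaurin gives H_m = ln m + γ + 1/(2m) + O(1/m^2). The γ and O(1/m) terms cancel in the difference:
  H_{19n} − H_{17n} = ln(19n) − ln(17n) + O(1/n) = ln(19/17) + O(1/n).
Hence the limit is ln(19/17).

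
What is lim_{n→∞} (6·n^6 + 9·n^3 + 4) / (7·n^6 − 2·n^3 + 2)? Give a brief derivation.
lim = 6/7

For large n the leading n^6 terms dominate both numerator and denominator. Dividing top and bottom by n^6, every other term tends to 0, leaving 6/7.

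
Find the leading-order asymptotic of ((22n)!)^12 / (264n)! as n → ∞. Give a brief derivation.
((22n)!)^12/(264n)! ~ ((2π·22n)^(11/2) / sqrt(12)) · 12^(−12·22n)  →  0

Write N = 22n. Stirling: N! ~ sqrt(2π N)(N/e)^N and (12N)! ~ sqrt(2π·12N)·(12N/e)^(12N).
  (N!)^12/(12N)! ~ (2π N)^(12/2) (N/e)^(12N) / [sqrt(2π·12N) (12N/e)^(12N)]
     = (2π N)^(12/2) / sqrt(2π·12N) · (N/(12N))^(12N)
     = (2π N)^((12−1)/2) / sqrt(12) · 12^(−12N).
Since 12^12 > 1, the factor 12^(−12N) decays exponentially, so the ratio → 0. Substituting N = 22n gives the stated form.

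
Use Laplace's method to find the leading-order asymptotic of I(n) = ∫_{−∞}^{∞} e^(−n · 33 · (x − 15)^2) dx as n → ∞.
I(n) = sqrt(π/(33n))

Here φ(x) = 33 · (x − 15)^2 has its unique minimum at x* = 15 with φ(x*) = 0 and φ''(x*) = 66. Laplace's method gives
  I(n) ~ e^(−n φ(x*)) · sqrt(2π / (n · φ''(x*))) = sqrt(2π / (66n)) = sqrt(π/(33n)).
This is exact: substituting u = (x − 15)·sqrt(33n) gives I(n) = (1/sqrt(33n)) ∫_{−∞}^{∞} e^(−u^2) du = sqrt(π/(33n)).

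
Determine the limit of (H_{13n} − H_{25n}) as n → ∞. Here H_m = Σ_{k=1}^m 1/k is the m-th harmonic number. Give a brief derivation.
lim = ln(13/25)

Euler-Maclaurin gives H_m = ln m + γ + 1/(2m) + O(1/m^2). The γ and O(1/m) terms cancel in the difference:
  H_{13n} − H_{25n} = ln(13n) − ln(25n) + O(1/n) = ln(13/25) + O(1/n).
Hence the limit is ln(13/25).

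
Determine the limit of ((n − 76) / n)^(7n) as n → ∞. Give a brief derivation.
lim = e^(−532)

Rewrite as (1 − 76/n)^(7n). By the standard limit (1 + x/n)^n → e^x, we have (1 − 76/n)^n → e^(−76), and raising to the 7th power gives e^(−532).
More precisely, ln[(1 − 76/n)^(7n)] = 7n · ln(1 − 76/n) = 7n · (-76/n + O(1/n^2)) = -532 + O(1/n) → -532.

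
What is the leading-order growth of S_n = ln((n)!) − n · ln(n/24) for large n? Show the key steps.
S_n ~ n · (ln 24 − 1) + O(ln n)

Stirling: ln((n)!) = n ln(n) − n + O(ln n).
  S_n = n ln(n) − n − n ln(n/24) + O(ln n)
      = n ln(n) − n ln n + n ln 24 − n + O(ln n)
      = n ln 24 − n + O(ln n)
      = n (ln 24 − 1) + O(ln n).
Numerically ln(24) − 1 ≈ 2.1781.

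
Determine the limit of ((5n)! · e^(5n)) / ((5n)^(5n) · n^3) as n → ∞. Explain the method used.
lim = 0

Stirling: (5n)! ~ sqrt(2π·5n) · (5n/e)^(5n). Hence
  (5n)! · e^(5n) / (5n)^(5n) ~ sqrt(2π·5n).
Dividing by n^3: sqrt(2π·5n) / n^3 = sqrt(2π·5) · n^((1−6)/2), so the expression behaves like sqrt(2π·5) · n^((1−6)/2) → 0.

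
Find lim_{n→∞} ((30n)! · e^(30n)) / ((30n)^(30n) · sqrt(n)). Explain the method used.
lim = sqrt(2π·30)

Stirling: (30n)! ~ sqrt(2π·30n) · (30n/e)^(30n). Hence
  (30n)! · e^(30n) / (30n)^(30n) ~ sqrt(2π·30n).
Dividing by sqrt(n): sqrt(2π·30n) / sqrt(n) = sqrt(2π·30) · n^((1−1)/2), so the limit is sqrt(2π·30).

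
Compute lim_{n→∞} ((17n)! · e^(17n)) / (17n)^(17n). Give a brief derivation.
lim = ∞

Stirling: (17n)! ~ sqrt(2π·17n) · (17n/e)^(17n). Hence
  (17n)! · e^(17n) / (17n)^(17n) ~ sqrt(2π·17n) = sqrt(2π·17) · sqrt(n) → ∞.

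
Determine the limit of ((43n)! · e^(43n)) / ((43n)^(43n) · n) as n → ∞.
lim = 0

Stirling: (43n)! ~ sqrt(2π·43n) · (43n/e)^(43n). Hence
  (43n)! · e^(43n) / (43n)^(43n) ~ sqrt(2π·43n).
Dividing by n: sqrt(2π·43n) / n = sqrt(2π·43) · n^((1−2)/2), so the expression behaves like sqrt(2π·43) · n^((1−2)/2) → 0.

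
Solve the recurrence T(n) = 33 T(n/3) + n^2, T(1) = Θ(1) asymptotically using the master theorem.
T(n) = Θ(n^(log_3 33))

Master theorem: compare f(n) = n^2 to n^(log_3 33) where log_3 33 ≈ 3.183. Since 2 < log_3 33, we have f(n) = O(n^(log_3 33 − ε)) for some ε > 0 — Case 1. Hence T(n) = Θ(n^(log_3 33)).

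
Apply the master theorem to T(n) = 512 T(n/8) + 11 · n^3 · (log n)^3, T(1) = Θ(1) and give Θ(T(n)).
T(n) = Θ(n^3 · (log n)^4)

Here log_8 512 = 3 and f(n) = 11 · n^3 · (log n)^3 = Θ(n^(log_8 512) · (log n)^3). This is the extended Case 2 of the master theorem (f matches the critical exponent up to log factors), giving T(n) = Θ(n^(log_8 512) · (log n)^(3+1)) = Θ(n^3 · (log n)^4).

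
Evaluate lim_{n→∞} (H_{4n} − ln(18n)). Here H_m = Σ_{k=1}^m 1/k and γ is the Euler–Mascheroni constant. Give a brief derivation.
lim = ln(2/9) + γ

By Euler-Maclaurin, H_m = ln m + γ + O(1/m). So
  H_{4n} − ln(18n) = ln(4n) + γ − ln(18n) + O(1/n)
                       = ln(4/18) + γ + O(1/n).
Hence the limit is ln(4/18) + γ (= ln(2/9)).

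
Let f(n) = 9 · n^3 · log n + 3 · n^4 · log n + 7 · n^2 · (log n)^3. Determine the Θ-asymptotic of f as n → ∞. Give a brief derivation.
f(n) ∈ Θ(n^4 · log n)

Compare the terms by growth order. For large n, n^a · (log n)^b dominates n^a' · (log n)^b' iff a > a', or (a = a' and b > b'). Ranking the 3 terms shows the dominant one is 3 · n^4 · log n. Hence f(n) ∈ Θ(n^4 · log n).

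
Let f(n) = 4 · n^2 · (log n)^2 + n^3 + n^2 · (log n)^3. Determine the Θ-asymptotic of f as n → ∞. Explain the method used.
f(n) ∈ Θ(n^3)

Compare the terms by growth order. For large n, n^a · (log n)^b dominates n^a' · (log n)^b' iff a > a', or (a = a' and b > b'). Ranking the 3 terms shows the dominant one is n^3. Hence f(n) ∈ Θ(n^3).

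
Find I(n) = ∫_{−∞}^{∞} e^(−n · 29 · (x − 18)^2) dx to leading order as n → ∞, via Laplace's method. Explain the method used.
I(n) = sqrt(π/(29n))

Here φ(x) = 29 · (x − 18)^2 has its unique minimum at x* = 18 with φ(x*) = 0 and φ''(x*) = 58. Laplace's method gives
  I(n) ~ e^(−n φ(x*)) · sqrt(2π / (n · φ''(x*))) = sqrt(2π / (58n)) = sqrt(π/(29n)).
This is exact: substituting u = (x − 18)·sqrt(29n) gives I(n) = (1/sqrt(29n)) ∫_{−∞}^{∞} e^(−u^2) du = sqrt(π/(29n)).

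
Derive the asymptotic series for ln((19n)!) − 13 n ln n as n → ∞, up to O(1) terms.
ln((19n)!) − 13 n ln n = 6 n ln n + 19(ln 19 − 1) n + (1/2) ln(2π·19n) + O(1/n)

Stirling: ln((19n)!) = 19n ln(19n) − 19n + (1/2) ln(2π·19n) + O(1/n).
Expand 19n ln(19n) = 19n (ln n + ln 19) = 19n ln n + 19n ln 19.
Subtract 13n ln n: leading term is (19 − 13) n ln n = 6 n ln n. The next term is 19n ln 19 − 19n = 19(ln 19 − 1) n. Then the (1/2) ln(2π·19n) correction.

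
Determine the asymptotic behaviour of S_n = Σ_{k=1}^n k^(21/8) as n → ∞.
S_n ~ (8/29) · n^(29/8)

Integral comparison: Σ_{k=1}^n k^(21/8) = ∫_0^n x^(21/8) dx + O(n^(21/8)). The integral is n^(1 + 21/8) / (1 + 21/8) = n^((21+8)/8) / ((21+8)/8) = (8/29) · n^(29/8).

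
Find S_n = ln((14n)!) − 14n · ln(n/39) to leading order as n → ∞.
S_n ~ 14n · (ln 546 − 1) + O(ln n)

Stirling: ln((14n)!) = 14n ln(14n) − 14n + O(ln n).
  S_n = 14n ln(14n) − 14n − 14n ln(n/39) + O(ln n)
      = 14n ln(14n) − 14n ln n + 14n ln 39 − 14n + O(ln n)
      = 14n ln 14 + 14n ln 39 − 14n + O(ln n)
      = 14n (ln 546 − 1) + O(ln n).
Numerically ln(546) − 1 ≈ 5.3026.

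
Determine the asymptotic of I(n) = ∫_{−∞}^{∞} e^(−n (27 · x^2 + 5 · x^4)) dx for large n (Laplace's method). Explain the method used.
I(n) ~ sqrt(π/(27n))

φ(x) = 27 · x^2 + 5 · x^4 has its unique global minimum at x* = 0 (since φ'(x) = 54x + 20x^3 = 0 only at x = 0 for real x with both coefficients positive, and φ → ∞ as |x| → ∞). At x* = 0, φ(0) = 0 and φ''(0) = 54. Laplace's method then gives
  I(n) ~ sqrt(2π / (n · φ''(0))) · e^(−n φ(0)) = sqrt(2π / (54n)) = sqrt(π/(27n)).
The 5 · x^4 term contributes only at subleading order (an O(1/n) relative correction).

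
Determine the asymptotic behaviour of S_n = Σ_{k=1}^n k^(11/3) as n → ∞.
S_n ~ (3/14) · n^(14/3)

Integral comparison: Σ_{k=1}^n k^(11/3) = ∫_0^n x^(11/3) dx + O(n^(11/3)). The integral is n^(1 + 11/3) / (1 + 11/3) = n^((11+3)/3) / ((11+3)/3) = (3/14) · n^(14/3).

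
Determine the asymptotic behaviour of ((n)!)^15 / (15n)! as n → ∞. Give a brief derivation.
((n)!)^15/(15n)! ~ ((2π·n)^(14/2) / sqrt(15)) · 15^(−15·n)  →  0

Write N = n. Stirling: N! ~ sqrt(2π N)(N/e)^N and (15N)! ~ sqrt(2π·15N)·(15N/e)^(15N).
  (N!)^15/(15N)! ~ (2π N)^(15/2) (N/e)^(15N) / [sqrt(2π·15N) (15N/e)^(15N)]
     = (2π N)^(15/2) / sqrt(2π·15N) · (N/(15N))^(15N)
     = (2π N)^((15−1)/2) / sqrt(15) · 15^(−15N).
Since 15^15 > 1, the factor 15^(−15N) decays exponentially, so the ratio → 0. Substituting N = n gives the stated form.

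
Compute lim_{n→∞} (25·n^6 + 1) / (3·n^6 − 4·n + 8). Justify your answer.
lim = 25/3

For large n the leading n^6 terms dominate both numerator and denominator. Dividing top and bottom by n^6, every other term tends to 0, leaving 25/3.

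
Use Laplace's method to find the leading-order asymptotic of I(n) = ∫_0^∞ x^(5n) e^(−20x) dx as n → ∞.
I(n) ~ (sqrt(2π·5n) / 20) · (5n/(20e))^(5n)

Write the integrand as exp(5n ln x − 20x) and set f(x) = 5n ln x − 20x. Then f'(x) = 5n/x − 20 = 0 at x* = 5n/20, and f''(x*) = −5n/x*^2 = −20^2/(5n). Laplace's method (interior maximum) gives
  I(n) ~ e^(f(x*)) · sqrt(2π / |f''(x*)|)
        = exp(5n ln(5n/20) − 5n) · sqrt(2π · 5n / 20^2)
        = (5n/20)^(5n) e^(−5n) · sqrt(2π·5n) / 20
        = (sqrt(2π·5n) / 20) · (5n/(20e))^(5n).
This matches Γ(5n+1)/20^(5n+1) with Stirling applied to Γ.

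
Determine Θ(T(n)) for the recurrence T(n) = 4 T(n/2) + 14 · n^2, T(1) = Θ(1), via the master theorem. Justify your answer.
T(n) = Θ(n^2 log n)

log_2 4 = 2, and f(n) = 14 · n^2 = Θ(n^(log_2 4)). This is Case 2 of the master theorem: T(n) = Θ(f(n) · log n) = Θ(n^2 log n).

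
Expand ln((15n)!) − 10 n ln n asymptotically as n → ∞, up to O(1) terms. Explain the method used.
ln((15n)!) − 10 n ln n = 5 n ln n + 15(ln 15 − 1) n + (1/2) ln(2π·15n) + O(1/n)

Stirling: ln((15n)!) = 15n ln(15n) − 15n + (1/2) ln(2π·15n) + O(1/n).
Expand 15n ln(15n) = 15n (ln n + ln 15) = 15n ln n + 15n ln 15.
Subtract 10n ln n: leading term is (15 − 10) n ln n = 5 n ln n. The next term is 15n ln 15 − 15n = 15(ln 15 − 1) n. Then the (1/2) ln(2π·15n) correction.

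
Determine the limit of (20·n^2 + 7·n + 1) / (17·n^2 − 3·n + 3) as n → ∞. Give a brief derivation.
lim = 20/17

For large n the leading n^2 terms dominate both numerator and denominator. Dividing top and bottom by n^2, every other term tends to 0, leaving 20/17.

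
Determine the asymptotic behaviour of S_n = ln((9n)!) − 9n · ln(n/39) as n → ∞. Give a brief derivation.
S_n ~ 9n · (ln 351 − 1) + O(ln n)

Stirling: ln((9n)!) = 9n ln(9n) − 9n + O(ln n).
  S_n = 9n ln(9n) − 9n − 9n ln(n/39) + O(ln n)
      = 9n ln(9n) − 9n ln n + 9n ln 39 − 9n + O(ln n)
      = 9n ln 9 + 9n ln 39 − 9n + O(ln n)
      = 9n (ln 351 − 1) + O(ln n).
Numerically ln(351) − 1 ≈ 4.8608.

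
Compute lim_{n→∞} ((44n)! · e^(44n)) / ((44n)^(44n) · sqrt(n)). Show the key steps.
lim = sqrt(2π·44)

Stirling: (44n)! ~ sqrt(2π·44n) · (44n/e)^(44n). Hence
  (44n)! · e^(44n) / (44n)^(44n) ~ sqrt(2π·44n).
Dividing by sqrt(n): sqrt(2π·44n) / sqrt(n) = sqrt(2π·44) · n^((1−1)/2), so the limit is sqrt(2π·44).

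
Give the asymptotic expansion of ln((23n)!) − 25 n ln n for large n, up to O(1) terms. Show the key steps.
ln((23n)!) − 25 n ln n = −2 n ln n + 23(ln 23 − 1) n + (1/2) ln(2π·23n) + O(1/n)

Stirling: ln((23n)!) = 23n ln(23n) − 23n + (1/2) ln(2π·23n) + O(1/n).
Expand 23n ln(23n) = 23n (ln n + ln 23) = 23n ln n + 23n ln 23.
Subtract 25n ln n: leading term is (23 − 25) n ln n = −2 n ln n. The next term is 23n ln 23 − 23n = 23(ln 23 − 1) n. Then the (1/2) ln(2π·23n) correction.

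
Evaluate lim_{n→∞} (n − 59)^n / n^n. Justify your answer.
lim = e^(−59)

Rewrite as (1 − 59/n)^(n). By the standard limit (1 + x/n)^n → e^x, we have (1 − 59/n)^n → e^(−59), and raising to the 1st power gives e^(−59).
More precisely, ln[(1 − 59/n)^(n)] = n · ln(1 − 59/n) = n · (-59/n + O(1/n^2)) = -59 + O(1/n) → -59.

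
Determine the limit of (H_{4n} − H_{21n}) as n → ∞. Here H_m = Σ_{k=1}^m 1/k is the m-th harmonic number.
lim = ln(4/21)

Euler-Maclaurin gives H_m = ln m + γ + 1/(2m) + O(1/m^2). The γ and O(1/m) terms cancel in the difference:
  H_{4n} − H_{21n} = ln(4n) − ln(21n) + O(1/n) = ln(4/21) + O(1/n).
Hence the limit is ln(4/21).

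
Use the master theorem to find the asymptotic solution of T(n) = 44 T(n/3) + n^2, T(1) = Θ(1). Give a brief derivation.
T(n) = Θ(n^(log_3 44))

Master theorem: compare f(n) = n^2 to n^(log_3 44) where log_3 44 ≈ 3.445. Since 2 < log_3 44, we have f(n) = O(n^(log_3 44 − ε)) for some ε > 0 — Case 1. Hence T(n) = Θ(n^(log_3 44)).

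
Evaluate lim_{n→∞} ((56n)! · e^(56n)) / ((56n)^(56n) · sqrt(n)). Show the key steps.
lim = sqrt(2π·56)

Stirling: (56n)! ~ sqrt(2π·56n) · (56n/e)^(56n). Hence
  (56n)! · e^(56n) / (56n)^(56n) ~ sqrt(2π·56n).
Dividing by sqrt(n): sqrt(2π·56n) / sqrt(n) = sqrt(2π·56) · n^((1−1)/2), so the limit is sqrt(2π·56).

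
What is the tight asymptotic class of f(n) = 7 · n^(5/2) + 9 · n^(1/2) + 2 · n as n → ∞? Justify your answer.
f(n) ∈ Θ(n^(5/2))

Compare the terms by growth order. For large n, n^a · (log n)^b dominates n^a' · (log n)^b' iff a > a', or (a = a' and b > b'). Ranking the 3 terms shows the dominant one is 7 · n^(5/2). Hence f(n) ∈ Θ(n^(5/2)).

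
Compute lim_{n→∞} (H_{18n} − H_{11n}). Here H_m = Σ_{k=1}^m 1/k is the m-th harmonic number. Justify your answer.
lim = ln(18/11)

Euler-Maclaurin gives H_m = ln m + γ + 1/(2m) + O(1/m^2). The γ and O(1/m) terms cancel in the difference:
  H_{18n} − H_{11n} = ln(18n) − ln(11n) + O(1/n) = ln(18/11) + O(1/n).
Hence the limit is ln(18/11).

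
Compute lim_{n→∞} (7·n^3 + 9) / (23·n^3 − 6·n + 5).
lim = 7/23

For large n the leading n^3 terms dominate both numerator and denominator. Dividing top and bottom by n^3, every other term tends to 0, leaving 7/23.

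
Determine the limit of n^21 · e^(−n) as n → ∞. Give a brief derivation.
lim = 0

Exponentials with base > 1 dominate every fixed polynomial: for any fixed c, n^c / e^n → 0 as n → ∞ (e.g. by the ratio test, or since e^n grows faster than any power of n). Hence n^21 · e^(−n) = n^21 / e^n → 0.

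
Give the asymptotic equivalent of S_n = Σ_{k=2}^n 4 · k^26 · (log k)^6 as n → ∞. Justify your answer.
S_n ~ 4 · n^27 · (log n)^6 / 27

By integral comparison, S_n = ∫_1^n 4 · x^26 · (log x)^6 dx + O(n^26 · (log n)^6). For the integral, the leading term of ∫_1^n x^26 (log x)^6 dx is n^27/27 · (log n)^6 (by repeated integration by parts; each step lowers the log-exponent and produces a relatively O(1/log n) correction). Hence S_n ~ 4 · n^27 · (log n)^6 / 27.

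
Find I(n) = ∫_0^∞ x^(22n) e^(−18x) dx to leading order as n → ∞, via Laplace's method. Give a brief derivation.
I(n) ~ (sqrt(2π·22n) / 18) · (22n/(18e))^(22n)

Write the integrand as exp(22n ln x − 18x) and set f(x) = 22n ln x − 18x. Then f'(x) = 22n/x − 18 = 0 at x* = 22n/18, and f''(x*) = −22n/x*^2 = −18^2/(22n). Laplace's method (interior maximum) gives
  I(n) ~ e^(f(x*)) · sqrt(2π / |f''(x*)|)
        = exp(22n ln(22n/18) − 22n) · sqrt(2π · 22n / 18^2)
        = (22n/18)^(22n) e^(−22n) · sqrt(2π·22n) / 18
        = (sqrt(2π·22n) / 18) · (22n/(18e))^(22n).
This matches Γ(22n+1)/18^(22n+1) with Stirling applied to Γ.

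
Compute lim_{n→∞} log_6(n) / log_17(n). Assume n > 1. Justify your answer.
lim = ln(17) / ln(6) = log_6(17)

Change of base: log_6(n) = ln n / ln 6 and log_17(n) = ln n / ln 17. The ratio is (ln n / ln 6) · (ln 17 / ln n) = ln 17 / ln 6, a constant independent of n. So the limit is ln 17 / ln 6 = log_6(17).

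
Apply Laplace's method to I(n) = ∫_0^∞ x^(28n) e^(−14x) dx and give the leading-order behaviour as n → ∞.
I(n) ~ (sqrt(2π·28n) / 14) · (28n/(14e))^(28n)

Write the integrand as exp(28n ln x − 14x) and set f(x) = 28n ln x − 14x. Then f'(x) = 28n/x − 14 = 0 at x* = 28n/14, and f''(x*) = −28n/x*^2 = −14^2/(28n). Laplace's method (interior maximum) gives
  I(n) ~ e^(f(x*)) · sqrt(2π / |f''(x*)|)
        = exp(28n ln(28n/14) − 28n) · sqrt(2π · 28n / 14^2)
        = (28n/14)^(28n) e^(−28n) · sqrt(2π·28n) / 14
        = (sqrt(2π·28n) / 14) · (28n/(14e))^(28n).
This matches Γ(28n+1)/14^(28n+1) with Stirling applied to Γ.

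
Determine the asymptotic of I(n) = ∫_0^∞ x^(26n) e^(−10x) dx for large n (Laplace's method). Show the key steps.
I(n) ~ (sqrt(2π·26n) / 10) · (26n/(10e))^(26n)

Write the integrand as exp(26n ln x − 10x) and set f(x) = 26n ln x − 10x. Then f'(x) = 26n/x − 10 = 0 at x* = 26n/10, and f''(x*) = −26n/x*^2 = −10^2/(26n). Laplace's method (interior maximum) gives
  I(n) ~ e^(f(x*)) · sqrt(2π / |f''(x*)|)
        = exp(26n ln(26n/10) − 26n) · sqrt(2π · 26n / 10^2)
        = (26n/10)^(26n) e^(−26n) · sqrt(2π·26n) / 10
        = (sqrt(2π·26n) / 10) · (26n/(10e))^(26n).
This matches Γ(26n+1)/10^(26n+1) with Stirling applied to Γ.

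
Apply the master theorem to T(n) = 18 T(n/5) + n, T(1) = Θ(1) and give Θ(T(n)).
T(n) = Θ(n^(log_5 18))

Master theorem: compare f(n) = n to n^(log_5 18) where log_5 18 ≈ 1.796. Since 1 < log_5 18, we have f(n) = O(n^(log_5 18 − ε)) for some ε > 0 — Case 1. Hence T(n) = Θ(n^(log_5 18)).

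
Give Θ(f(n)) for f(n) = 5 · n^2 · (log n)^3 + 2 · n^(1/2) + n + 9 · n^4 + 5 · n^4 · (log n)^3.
f(n) ∈ Θ(n^4 · (log n)^3)

Compare the terms by growth order. For large n, n^a · (log n)^b dominates n^a' · (log n)^b' iff a > a', or (a = a' and b > b'). Ranking the 5 terms shows the dominant one is 5 · n^4 · (log n)^3. Hence f(n) ∈ Θ(n^4 · (log n)^3).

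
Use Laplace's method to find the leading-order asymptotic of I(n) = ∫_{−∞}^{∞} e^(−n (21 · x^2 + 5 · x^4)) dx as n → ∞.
I(n) ~ sqrt(π/(21n))

φ(x) = 21 · x^2 + 5 · x^4 has its unique global minimum at x* = 0 (since φ'(x) = 42x + 20x^3 = 0 only at x = 0 for real x with both coefficients positive, and φ → ∞ as |x| → ∞). At x* = 0, φ(0) = 0 and φ''(0) = 42. Laplace's method then gives
  I(n) ~ sqrt(2π / (n · φ''(0))) · e^(−n φ(0)) = sqrt(2π / (42n)) = sqrt(π/(21n)).
The 5 · x^4 term contributes only at subleading order (an O(1/n) relative correction).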